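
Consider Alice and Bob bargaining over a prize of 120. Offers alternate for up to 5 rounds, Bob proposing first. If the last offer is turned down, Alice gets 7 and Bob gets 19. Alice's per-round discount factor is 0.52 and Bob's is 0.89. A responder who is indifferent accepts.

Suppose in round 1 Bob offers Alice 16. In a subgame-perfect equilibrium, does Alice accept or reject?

Work out Alice's continuation value if the offer is rejected.
Round 5 (Bob proposes): Alice gets 7 if talks fail, so Bob offers 7 and keeps 113.
Round 4 (Alice proposes): Bob can get 113 next round, worth 0.89 × 113 = 100.57 now, so Alice offers 100.57, keeping 19.43.
Round 3 (Bob proposes): Alice can get 19.43 next round, worth 0.52 × 19.43 = 10.1036 now. Bob offers 10.1036 and keeps 120 − 10.1036 = 109.8964.
Round 2 (Alice proposes): Bob can get 109.8964 next round, worth 0.89 × 109.8964 = 97.807796 now, so Alice offers 97.807796, keeping 22.192204.
So by rejecting in round 1, Alice gets 22.192204 next round, worth 0.52 × 22.192204 = 11.53994608 now.
Offer 16 ≥ 11.53994608, so Alice accepts.

Accept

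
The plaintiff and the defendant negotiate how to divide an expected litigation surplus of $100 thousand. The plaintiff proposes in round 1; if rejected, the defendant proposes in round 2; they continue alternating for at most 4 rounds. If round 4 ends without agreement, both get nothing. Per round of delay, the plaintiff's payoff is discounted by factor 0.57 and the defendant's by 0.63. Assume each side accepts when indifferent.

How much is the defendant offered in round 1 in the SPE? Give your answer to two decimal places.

Round 4 (the defendant proposes): rejection yields 0 for the plaintiff; the defendant offers 0 and keeps 100.
Round 3 (the plaintiff proposes): the defendant can get 100 next round, worth 0.63 × 100 = 63 now, so the plaintiff offers 63, keeping 37.
Round 2 (the defendant proposes): the plaintiff can get 37 next round, worth 0.57 × 37 = 21.09 now; the defendant offers that and keeps 78.91.
Round 1 (the plaintiff proposes): the defendant can get 78.91 next round, worth 0.63 × 78.91 = 49.7133 now, so the plaintiff offers 49.7133, keeping 50.2867.

49.71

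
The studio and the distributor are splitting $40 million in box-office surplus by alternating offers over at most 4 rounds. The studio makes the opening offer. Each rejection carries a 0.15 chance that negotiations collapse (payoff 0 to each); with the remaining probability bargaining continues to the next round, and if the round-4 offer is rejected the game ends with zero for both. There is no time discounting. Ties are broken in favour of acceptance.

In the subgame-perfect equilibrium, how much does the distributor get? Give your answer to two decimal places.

By backward induction:
Round 4 (the distributor proposes): rejection yields 0 for the studio; the distributor offers 0 and keeps 40.
Round 3 (the studio proposes): rejecting gives the distributor an expected 0.85 × 40 = 34, so the studio offers 34, keeping 6.
Round 2 (the distributor proposes): rejecting gives the studio an expected 0.85 × 6 = 5.1, so the distributor offers 5.1, keeping 34.9.
Round 1 (the studio proposes): rejecting gives the distributor an expected 0.85 × 34.9 = 29.665, so the studio offers 29.665, keeping 10.335.

29.67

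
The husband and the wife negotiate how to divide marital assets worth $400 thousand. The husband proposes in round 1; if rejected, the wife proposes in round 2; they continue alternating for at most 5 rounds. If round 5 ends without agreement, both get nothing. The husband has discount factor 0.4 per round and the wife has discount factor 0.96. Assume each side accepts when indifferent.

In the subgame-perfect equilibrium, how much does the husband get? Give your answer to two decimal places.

81.13

Round 5 (the husband proposes): rejection yields 0 for the wife; the husband offers 0 and keeps 400.
Round 4 (the wife proposes): the husband can get 400 next round, worth 0.4 × 400 = 160 now. The wife offers 160 and keeps 400 − 160 = 240.
Round 3 (the husband proposes): the wife can get 240 next round, worth 0.96 × 240 = 230.4 now; the husband offers that and keeps 169.6.
Round 2 (the wife proposes): the husband can get 169.6 next round, worth 0.4 × 169.6 = 67.84 now, so the wife offers 67.84, keeping 332.16.
Round 1 (the husband proposes): the wife can get 332.16 next round, worth 0.96 × 332.16 = 318.8736 now, so the husband offers 318.8736, keeping 81.1264.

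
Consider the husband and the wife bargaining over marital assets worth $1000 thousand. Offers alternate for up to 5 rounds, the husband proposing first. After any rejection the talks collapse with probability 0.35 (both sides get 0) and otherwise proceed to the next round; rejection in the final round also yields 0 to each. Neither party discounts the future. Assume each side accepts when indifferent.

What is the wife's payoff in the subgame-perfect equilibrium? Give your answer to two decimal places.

323.62

By backward induction:
Round 5 (the husband proposes): the wife will accept anything ≥ 0, so the husband offers 0 and keeps 1000.
Round 4 (the wife proposes): rejecting gives the husband an expected 0.65 × 1000 = 650. The wife offers 650 and keeps 1000 − 650 = 350.
Round 3 (the husband proposes): rejecting gives the wife an expected 0.65 × 350 = 227.5, so the husband offers 227.5, keeping 772.5.
Round 2 (the wife proposes): rejecting gives the husband an expected 0.65 × 772.5 = 502.125. The wife offers 502.125 and keeps 1000 − 502.125 = 497.875.
Round 1 (the husband proposes): rejecting gives the wife an expected 0.65 × 497.875 = 323.61875; the husband offers that and keeps 676.38125.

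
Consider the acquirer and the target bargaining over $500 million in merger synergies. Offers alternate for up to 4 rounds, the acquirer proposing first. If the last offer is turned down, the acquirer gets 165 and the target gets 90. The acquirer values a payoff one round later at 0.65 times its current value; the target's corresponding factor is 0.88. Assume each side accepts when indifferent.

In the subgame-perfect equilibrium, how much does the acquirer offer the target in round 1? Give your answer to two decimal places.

Round 4 (the target proposes): the acquirer gets 165 if talks fail, so the target offers 165 and keeps 335.
Round 3 (the acquirer proposes): the target can get 335 next round, worth 0.88 × 335 = 294.8 now, so the acquirer offers 294.8, keeping 205.2.
Round 2 (the target proposes): the acquirer can get 205.2 next round, worth 0.65 × 205.2 = 133.38 now, so the target offers 133.38, keeping 366.62.
Round 1 (the acquirer proposes): the target can get 366.62 next round, worth 0.88 × 366.62 = 322.6256 now; the acquirer offers that and keeps 177.3744.

322.63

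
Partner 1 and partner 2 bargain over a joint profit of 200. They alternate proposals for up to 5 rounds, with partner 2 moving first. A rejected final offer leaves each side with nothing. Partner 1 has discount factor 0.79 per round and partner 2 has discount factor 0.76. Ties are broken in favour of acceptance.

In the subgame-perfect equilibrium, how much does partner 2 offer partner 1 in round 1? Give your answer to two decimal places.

60.69

Work backward from the last round.
Round 5 (partner 2 proposes): partner 1 will accept anything ≥ 0, so partner 2 offers 0 and keeps 200.
Round 4 (partner 1 proposes): partner 2 can get 200 next round, worth 0.76 × 200 = 152 now; partner 1 offers that and keeps 48.
Round 3 (partner 2 proposes): partner 1 can get 48 next round, worth 0.79 × 48 = 37.92 now, so partner 2 offers 37.92, keeping 162.08.
Round 2 (partner 1 proposes): partner 2 can get 162.08 next round, worth 0.76 × 162.08 = 123.1808 now; partner 1 offers that and keeps 76.8192.
Round 1 (partner 2 proposes): partner 1 can get 76.8192 next round, worth 0.79 × 76.8192 = 60.687168 now, so partner 2 offers 60.687168, keeping 139.312832.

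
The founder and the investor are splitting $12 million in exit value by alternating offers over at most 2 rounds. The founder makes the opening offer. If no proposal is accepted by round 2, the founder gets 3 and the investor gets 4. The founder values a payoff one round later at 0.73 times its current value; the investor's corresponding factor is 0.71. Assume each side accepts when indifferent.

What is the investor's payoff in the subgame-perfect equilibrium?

6.39

Solve by backward induction from round 2.
Round 2 (the investor proposes): the founder gets 3 if talks fail, so the investor offers 3 and keeps 9.
Round 1 (the founder proposes): the investor can get 9 next round, worth 0.71 × 9 = 6.39 now. The founder offers 6.39 and keeps 12 − 6.39 = 5.61.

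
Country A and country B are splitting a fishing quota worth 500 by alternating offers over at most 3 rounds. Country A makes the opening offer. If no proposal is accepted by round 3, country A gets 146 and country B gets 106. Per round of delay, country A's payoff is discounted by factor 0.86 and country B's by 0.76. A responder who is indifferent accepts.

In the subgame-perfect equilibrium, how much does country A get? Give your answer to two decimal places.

Solve by backward induction from round 3.
Round 3 (country A proposes): country B gets 106 if talks fail, so country A offers 106 and keeps 394.
Round 2 (country B proposes): country A can get 394 next round, worth 0.86 × 394 = 338.84 now, so country B offers 338.84, keeping 161.16.
Round 1 (country A proposes): country B can get 161.16 next round, worth 0.76 × 161.16 = 122.4816 now. Country A offers 122.4816 and keeps 500 − 122.4816 = 377.5184.

377.52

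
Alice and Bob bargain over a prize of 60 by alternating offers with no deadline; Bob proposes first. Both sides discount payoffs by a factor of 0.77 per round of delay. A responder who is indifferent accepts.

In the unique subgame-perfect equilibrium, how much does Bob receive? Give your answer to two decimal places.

In a stationary SPE each proposer offers the other exactly their discounted continuation value.
If Bob keeps x when proposing and Alice keeps y when proposing, then x = 60 − 0.77y and y = 60 − 0.77x.
Solving: x = 60(1 − 0.77) / (1 − 0.77·0.77) = 13.8 / 0.4071 ≈ 33.8983.
Alice gets 60 − 33.8983 ≈ 26.1017.

33.90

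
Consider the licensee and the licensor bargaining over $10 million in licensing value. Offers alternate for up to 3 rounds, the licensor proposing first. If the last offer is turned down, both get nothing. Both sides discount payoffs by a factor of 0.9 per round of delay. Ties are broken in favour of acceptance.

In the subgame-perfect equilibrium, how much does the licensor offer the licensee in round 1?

0.9

Work backward from the last round.
Round 3 (the licensor proposes): the licensee will accept anything ≥ 0, so the licensor offers 0 and keeps 10.
Round 2 (the licensee proposes): the licensor can get 10 next round, worth 0.9 × 10 = 9 now; the licensee offers that and keeps 1.
Round 1 (the licensor proposes): the licensee can get 1 next round, worth 0.9 × 1 = 0.9 now; the licensor offers that and keeps 9.1.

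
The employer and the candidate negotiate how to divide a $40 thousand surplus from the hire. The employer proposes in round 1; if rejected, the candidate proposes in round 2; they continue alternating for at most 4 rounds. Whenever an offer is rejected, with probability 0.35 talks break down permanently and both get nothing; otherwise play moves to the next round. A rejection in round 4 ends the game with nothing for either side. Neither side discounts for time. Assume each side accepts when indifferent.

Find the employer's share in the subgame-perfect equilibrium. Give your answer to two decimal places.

Round 4 (the candidate proposes): rejection yields 0 for the employer; the candidate offers 0 and keeps 40.
Round 3 (the employer proposes): rejecting gives the candidate an expected 0.65 × 40 = 26, so the employer offers 26, keeping 14.
Round 2 (the candidate proposes): rejecting gives the employer an expected 0.65 × 14 = 9.1; the candidate offers that and keeps 30.9.
Round 1 (the employer proposes): rejecting gives the candidate an expected 0.65 × 30.9 = 20.085; the employer offers that and keeps 19.915.

19.92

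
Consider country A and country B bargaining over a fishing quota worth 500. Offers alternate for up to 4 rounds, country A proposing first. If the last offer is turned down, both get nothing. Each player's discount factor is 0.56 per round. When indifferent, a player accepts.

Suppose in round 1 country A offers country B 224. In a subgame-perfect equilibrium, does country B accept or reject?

Accept

Round 4 (country B proposes): rejection yields 0 for country A; country B offers 0 and keeps 500.
Round 3 (country A proposes): country B can get 500 next round, worth 0.56 × 500 = 280 now, so country A offers 280, keeping 220.
Round 2 (country B proposes): country A can get 220 next round, worth 0.56 × 220 = 123.2 now, so country B offers 123.2, keeping 376.8.
So by rejecting in round 1, country B gets 376.8 next round, worth 0.56 × 376.8 = 211.008 now.
Offer 224 ≥ 211.008, so country B accepts.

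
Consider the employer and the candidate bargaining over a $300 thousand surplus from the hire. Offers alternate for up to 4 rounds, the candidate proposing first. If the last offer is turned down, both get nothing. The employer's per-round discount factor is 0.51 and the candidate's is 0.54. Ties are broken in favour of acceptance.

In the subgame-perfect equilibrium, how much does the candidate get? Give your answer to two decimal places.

187.48

Round 4 (the employer proposes): the candidate will accept anything ≥ 0, so the employer offers 0 and keeps 300.
Round 3 (the candidate proposes): the employer can get 300 next round, worth 0.51 × 300 = 153 now, so the candidate offers 153, keeping 147.
Round 2 (the employer proposes): the candidate can get 147 next round, worth 0.54 × 147 = 79.38 now; the employer offers that and keeps 220.62.
Round 1 (the candidate proposes): the employer can get 220.62 next round, worth 0.51 × 220.62 = 112.5162 now, so the candidate offers 112.5162, keeping 187.4838.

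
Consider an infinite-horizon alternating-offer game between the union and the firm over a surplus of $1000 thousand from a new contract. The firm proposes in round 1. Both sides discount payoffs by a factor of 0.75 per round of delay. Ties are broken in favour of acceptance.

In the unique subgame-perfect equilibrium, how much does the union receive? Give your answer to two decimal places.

In a stationary SPE each proposer offers the other exactly their discounted continuation value.
If the firm keeps x when proposing and the union keeps y when proposing, then x = 1000 − 0.75y and y = 1000 − 0.75x.
Solving: x = 1000(1 − 0.75) / (1 − 0.75·0.75) = 250 / 0.4375 ≈ 571.4286.
The union gets 1000 − 571.4286 ≈ 428.5714.

428.57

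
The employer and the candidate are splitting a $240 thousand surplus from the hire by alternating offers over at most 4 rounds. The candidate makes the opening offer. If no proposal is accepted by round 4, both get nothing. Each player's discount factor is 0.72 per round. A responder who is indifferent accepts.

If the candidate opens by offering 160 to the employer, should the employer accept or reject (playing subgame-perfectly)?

Accept

Round 4 (the employer proposes): rejection yields 0 for the candidate; the employer offers 0 and keeps 240.
Round 3 (the candidate proposes): the employer can get 240 next round, worth 0.72 × 240 = 172.8 now, so the candidate offers 172.8, keeping 67.2.
Round 2 (the employer proposes): the candidate can get 67.2 next round, worth 0.72 × 67.2 = 48.384 now, so the employer offers 48.384, keeping 191.616.
So by rejecting in round 1, the employer gets 191.616 next round, worth 0.72 × 191.616 = 137.96352 now.
Offer 160 ≥ 137.96352, so the employer accepts.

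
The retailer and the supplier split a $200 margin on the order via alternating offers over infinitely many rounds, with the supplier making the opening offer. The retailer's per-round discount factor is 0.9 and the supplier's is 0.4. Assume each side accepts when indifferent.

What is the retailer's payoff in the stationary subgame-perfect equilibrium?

168.75

In a stationary SPE each proposer offers the other exactly their discounted continuation value.
If the supplier keeps x when proposing and the retailer keeps y when proposing, then x = 200 − 0.9y and y = 200 − 0.4x.
Solving: x = 200(1 − 0.9) / (1 − 0.4·0.9) = 20 / 0.64 = 31.25.
The retailer gets 200 − 31.25 = 168.75.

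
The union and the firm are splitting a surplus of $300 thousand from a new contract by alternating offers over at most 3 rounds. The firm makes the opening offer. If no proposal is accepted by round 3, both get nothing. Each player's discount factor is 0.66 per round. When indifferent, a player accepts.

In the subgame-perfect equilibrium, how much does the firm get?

Round 3 (the firm proposes): the union will accept anything ≥ 0, so the firm offers 0 and keeps 300.
Round 2 (the union proposes): the firm can get 300 next round, worth 0.66 × 300 = 198 now; the union offers that and keeps 102.
Round 1 (the firm proposes): the union can get 102 next round, worth 0.66 × 102 = 67.32 now; the firm offers that and keeps 232.68.

232.68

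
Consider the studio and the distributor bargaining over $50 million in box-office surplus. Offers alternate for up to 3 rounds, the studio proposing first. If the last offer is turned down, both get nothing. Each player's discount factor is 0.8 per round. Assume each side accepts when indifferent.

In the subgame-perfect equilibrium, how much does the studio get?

Round 3 (the studio proposes): the distributor will accept anything ≥ 0, so the studio offers 0 and keeps 50.
Round 2 (the distributor proposes): the studio can get 50 next round, worth 0.8 × 50 = 40 now, so the distributor offers 40, keeping 10.
Round 1 (the studio proposes): the distributor can get 10 next round, worth 0.8 × 10 = 8 now. The studio offers 8 and keeps 50 − 8 = 42.

42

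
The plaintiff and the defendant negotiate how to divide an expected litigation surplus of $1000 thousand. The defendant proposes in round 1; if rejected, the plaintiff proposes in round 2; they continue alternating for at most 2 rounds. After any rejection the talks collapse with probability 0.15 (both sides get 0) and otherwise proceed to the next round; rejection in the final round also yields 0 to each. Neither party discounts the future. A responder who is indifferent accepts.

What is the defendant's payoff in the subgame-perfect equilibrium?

By backward induction:
Round 2 (the plaintiff proposes): rejection yields 0 for the defendant; the plaintiff offers 0 and keeps 1000.
Round 1 (the defendant proposes): rejecting gives the plaintiff an expected 0.85 × 1000 = 850, so the defendant offers 850, keeping 150.

150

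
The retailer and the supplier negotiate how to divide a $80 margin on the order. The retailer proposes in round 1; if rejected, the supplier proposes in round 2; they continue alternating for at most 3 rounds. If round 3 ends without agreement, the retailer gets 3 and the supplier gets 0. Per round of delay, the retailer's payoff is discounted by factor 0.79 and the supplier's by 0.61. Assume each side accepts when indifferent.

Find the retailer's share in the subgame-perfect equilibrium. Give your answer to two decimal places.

69.75

Round 3 (the retailer proposes): rejection yields 0 for the supplier; the retailer offers 0 and keeps 80.
Round 2 (the supplier proposes): the retailer can get 80 next round, worth 0.79 × 80 = 63.2 now. The supplier offers 63.2 and keeps 80 − 63.2 = 16.8.
Round 1 (the retailer proposes): the supplier can get 16.8 next round, worth 0.61 × 16.8 = 10.248 now; the retailer offers that and keeps 69.752.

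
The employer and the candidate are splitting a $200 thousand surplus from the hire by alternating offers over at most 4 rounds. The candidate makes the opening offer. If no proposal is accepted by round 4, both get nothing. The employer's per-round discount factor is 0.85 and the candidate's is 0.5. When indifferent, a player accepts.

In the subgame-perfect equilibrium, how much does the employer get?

By backward induction:
Round 4 (the employer proposes): the candidate will accept anything ≥ 0, so the employer offers 0 and keeps 200.
Round 3 (the candidate proposes): the employer can get 200 next round, worth 0.85 × 200 = 170 now; the candidate offers that and keeps 30.
Round 2 (the employer proposes): the candidate can get 30 next round, worth 0.5 × 30 = 15 now; the employer offers that and keeps 185.
Round 1 (the candidate proposes): the employer can get 185 next round, worth 0.85 × 185 = 157.25 now, so the candidate offers 157.25, keeping 42.75.

157.25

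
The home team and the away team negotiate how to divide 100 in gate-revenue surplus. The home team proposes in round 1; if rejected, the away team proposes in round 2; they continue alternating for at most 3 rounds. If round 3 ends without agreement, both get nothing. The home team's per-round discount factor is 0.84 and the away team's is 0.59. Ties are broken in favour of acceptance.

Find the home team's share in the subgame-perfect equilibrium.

Round 3 (the home team proposes): the away team will accept anything ≥ 0, so the home team offers 0 and keeps 100.
Round 2 (the away team proposes): the home team can get 100 next round, worth 0.84 × 100 = 84 now. The away team offers 84 and keeps 100 − 84 = 16.
Round 1 (the home team proposes): the away team can get 16 next round, worth 0.59 × 16 = 9.44 now, so the home team offers 9.44, keeping 90.56.

90.56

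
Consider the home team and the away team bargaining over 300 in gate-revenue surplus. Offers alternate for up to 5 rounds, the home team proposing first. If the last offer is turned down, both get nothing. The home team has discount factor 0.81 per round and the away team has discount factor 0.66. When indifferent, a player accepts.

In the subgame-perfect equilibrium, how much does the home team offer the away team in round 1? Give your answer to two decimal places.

57.73

Solve by backward induction from round 5.
Round 5 (the home team proposes): the away team will accept anything ≥ 0, so the home team offers 0 and keeps 300.
Round 4 (the away team proposes): the home team can get 300 next round, worth 0.81 × 300 = 243 now, so the away team offers 243, keeping 57.
Round 3 (the home team proposes): the away team can get 57 next round, worth 0.66 × 57 = 37.62 now. The home team offers 37.62 and keeps 300 − 37.62 = 262.38.
Round 2 (the away team proposes): the home team can get 262.38 next round, worth 0.81 × 262.38 = 212.5278 now. The away team offers 212.5278 and keeps 300 − 212.5278 = 87.4722.
Round 1 (the home team proposes): the away team can get 87.4722 next round, worth 0.66 × 87.4722 = 57.731652 now; the home team offers that and keeps 242.268348.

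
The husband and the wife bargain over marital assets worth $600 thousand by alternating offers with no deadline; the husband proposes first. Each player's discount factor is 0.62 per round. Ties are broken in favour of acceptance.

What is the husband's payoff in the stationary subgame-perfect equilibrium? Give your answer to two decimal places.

Let x be the husband's share when the husband proposes and y be the wife's share when the wife proposes.
The wife accepts iff offered ≥ 0.62·y, so x = 600 − 0.62y. Symmetrically y = 600 − 0.62x.
Substituting: x = 600 − 0.62(600 − 0.62x), giving x(1 − 0.62·0.62) = 600(1 − 0.62).
So x = 600 × 0.38 / 0.6156 ≈ 370.3704, and the wife receives 600 − x ≈ 229.6296.

370.37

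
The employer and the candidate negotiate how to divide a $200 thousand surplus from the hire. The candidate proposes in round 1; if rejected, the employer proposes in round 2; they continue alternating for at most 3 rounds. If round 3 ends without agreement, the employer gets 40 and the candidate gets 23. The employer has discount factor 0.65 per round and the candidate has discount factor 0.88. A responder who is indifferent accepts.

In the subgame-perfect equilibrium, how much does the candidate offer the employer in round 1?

38.48

Round 3 (the candidate proposes): the employer gets 40 if talks fail, so the candidate offers 40 and keeps 160.
Round 2 (the employer proposes): the candidate can get 160 next round, worth 0.88 × 160 = 140.8 now. The employer offers 140.8 and keeps 200 − 140.8 = 59.2.
Round 1 (the candidate proposes): the employer can get 59.2 next round, worth 0.65 × 59.2 = 38.48 now, so the candidate offers 38.48, keeping 161.52.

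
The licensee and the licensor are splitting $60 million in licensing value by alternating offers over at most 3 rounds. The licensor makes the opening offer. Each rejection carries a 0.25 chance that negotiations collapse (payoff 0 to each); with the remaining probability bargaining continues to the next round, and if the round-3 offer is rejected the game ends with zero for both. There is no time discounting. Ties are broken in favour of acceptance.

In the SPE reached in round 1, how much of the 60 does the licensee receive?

Round 3 (the licensor proposes): the licensee will accept anything ≥ 0, so the licensor offers 0 and keeps 60.
Round 2 (the licensee proposes): rejecting gives the licensor an expected 0.75 × 60 = 45, so the licensee offers 45, keeping 15.
Round 1 (the licensor proposes): rejecting gives the licensee an expected 0.75 × 15 = 11.25; the licensor offers that and keeps 48.75.

11.25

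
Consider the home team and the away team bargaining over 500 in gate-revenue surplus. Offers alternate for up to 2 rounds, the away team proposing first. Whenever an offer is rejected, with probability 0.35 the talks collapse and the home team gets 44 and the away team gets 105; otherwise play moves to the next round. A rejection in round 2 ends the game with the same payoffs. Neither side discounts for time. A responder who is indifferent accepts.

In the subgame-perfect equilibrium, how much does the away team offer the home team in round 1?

Round 2 (the home team proposes): the away team gets 105 if talks fail, so the home team offers 105 and keeps 395.
Round 1 (the away team proposes): rejecting gives the home team an expected 0.65 × 395 + 0.35 × 44 = 272.15. The away team offers 272.15 and keeps 500 − 272.15 = 227.85.

272.15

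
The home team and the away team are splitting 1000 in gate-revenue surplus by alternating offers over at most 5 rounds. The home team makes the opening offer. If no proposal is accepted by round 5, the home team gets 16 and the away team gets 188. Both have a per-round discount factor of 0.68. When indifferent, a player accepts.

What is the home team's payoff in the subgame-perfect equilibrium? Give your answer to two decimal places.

Round 5 (the home team proposes): the away team gets 188 if talks fail, so the home team offers 188 and keeps 812.
Round 4 (the away team proposes): the home team can get 812 next round, worth 0.68 × 812 = 552.16 now. The away team offers 552.16 and keeps 1000 − 552.16 = 447.84.
Round 3 (the home team proposes): the away team can get 447.84 next round, worth 0.68 × 447.84 = 304.5312 now. The home team offers 304.5312 and keeps 1000 − 304.5312 = 695.4688.
Round 2 (the away team proposes): the home team can get 695.4688 next round, worth 0.68 × 695.4688 = 472.918784 now, so the away team offers 472.918784, keeping 527.081216.
Round 1 (the home team proposes): the away team can get 527.081216 next round, worth 0.68 × 527.081216 = 358.41522688 now; the home team offers that and keeps 641.58477312.

641.58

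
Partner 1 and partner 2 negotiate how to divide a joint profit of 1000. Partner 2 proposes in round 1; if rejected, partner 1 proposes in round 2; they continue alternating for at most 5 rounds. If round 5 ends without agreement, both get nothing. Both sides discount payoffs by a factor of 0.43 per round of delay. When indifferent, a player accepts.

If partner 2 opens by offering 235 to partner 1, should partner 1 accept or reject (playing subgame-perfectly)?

Round 5 (partner 2 proposes): rejection yields 0 for partner 1; partner 2 offers 0 and keeps 1000.
Round 4 (partner 1 proposes): partner 2 can get 1000 next round, worth 0.43 × 1000 = 430 now; partner 1 offers that and keeps 570.
Round 3 (partner 2 proposes): partner 1 can get 570 next round, worth 0.43 × 570 = 245.1 now, so partner 2 offers 245.1, keeping 754.9.
Round 2 (partner 1 proposes): partner 2 can get 754.9 next round, worth 0.43 × 754.9 = 324.607 now, so partner 1 offers 324.607, keeping 675.393.
So by rejecting in round 1, partner 1 gets 675.393 next round, worth 0.43 × 675.393 = 290.41899 now.
Offer 235 < 290.41899, so partner 1 rejects.

Reject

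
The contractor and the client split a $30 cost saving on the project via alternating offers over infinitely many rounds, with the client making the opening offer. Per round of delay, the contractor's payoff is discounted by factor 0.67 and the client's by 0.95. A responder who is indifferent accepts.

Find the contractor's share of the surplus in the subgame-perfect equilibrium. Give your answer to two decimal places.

2.76

Let x be the client's share when the client proposes and y be the contractor's share when the contractor proposes.
The contractor accepts iff offered ≥ 0.67·y, so x = 30 − 0.67y. Symmetrically y = 30 − 0.95x.
Substituting: x = 30 − 0.67(30 − 0.95x), giving x(1 − 0.95·0.67) = 30(1 − 0.67).
So x = 30 × 0.33 / 0.3635 ≈ 27.2352, and the contractor receives 30 − x ≈ 2.7648.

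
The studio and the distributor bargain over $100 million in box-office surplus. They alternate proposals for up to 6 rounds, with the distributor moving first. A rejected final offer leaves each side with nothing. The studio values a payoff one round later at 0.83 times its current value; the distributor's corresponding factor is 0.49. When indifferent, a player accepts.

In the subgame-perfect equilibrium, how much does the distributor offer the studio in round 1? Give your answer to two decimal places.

73.27

Round 6 (the studio proposes): rejection yields 0 for the distributor; the studio offers 0 and keeps 100.
Round 5 (the distributor proposes): the studio can get 100 next round, worth 0.83 × 100 = 83 now; the distributor offers that and keeps 17.
Round 4 (the studio proposes): the distributor can get 17 next round, worth 0.49 × 17 = 8.33 now; the studio offers that and keeps 91.67.
Round 3 (the distributor proposes): the studio can get 91.67 next round, worth 0.83 × 91.67 = 76.0861 now, so the distributor offers 76.0861, keeping 23.9139.
Round 2 (the studio proposes): the distributor can get 23.9139 next round, worth 0.49 × 23.9139 = 11.717811 now, so the studio offers 11.717811, keeping 88.282189.
Round 1 (the distributor proposes): the studio can get 88.282189 next round, worth 0.83 × 88.282189 = 73.27421687 now. The distributor offers 73.27421687 and keeps 100 − 73.27421687 = 26.72578313.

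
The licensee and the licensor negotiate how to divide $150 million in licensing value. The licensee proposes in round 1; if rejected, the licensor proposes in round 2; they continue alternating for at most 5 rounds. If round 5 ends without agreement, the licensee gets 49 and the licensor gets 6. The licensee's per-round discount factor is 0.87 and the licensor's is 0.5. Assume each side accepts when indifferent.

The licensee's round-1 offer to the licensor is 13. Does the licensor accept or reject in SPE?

Reject

Work out the licensor's continuation value if the offer is rejected.
Round 5 (the licensee proposes): the licensor gets 6 if talks fail, so the licensee offers 6 and keeps 144.
Round 4 (the licensor proposes): the licensee can get 144 next round, worth 0.87 × 144 = 125.28 now; the licensor offers that and keeps 24.72.
Round 3 (the licensee proposes): the licensor can get 24.72 next round, worth 0.5 × 24.72 = 12.36 now, so the licensee offers 12.36, keeping 137.64.
Round 2 (the licensor proposes): the licensee can get 137.64 next round, worth 0.87 × 137.64 = 119.7468 now; the licensor offers that and keeps 30.2532.
So by rejecting in round 1, the licensor gets 30.2532 next round, worth 0.5 × 30.2532 = 15.1266 now.
Offer 13 < 15.1266, so the licensor rejects.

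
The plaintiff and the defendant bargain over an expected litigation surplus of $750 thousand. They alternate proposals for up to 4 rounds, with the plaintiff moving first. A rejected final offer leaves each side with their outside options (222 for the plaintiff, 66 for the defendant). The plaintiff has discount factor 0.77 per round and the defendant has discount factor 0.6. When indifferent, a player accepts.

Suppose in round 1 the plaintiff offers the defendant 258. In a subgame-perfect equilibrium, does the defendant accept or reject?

Accept

Work out the defendant's continuation value if the offer is rejected.
Round 4 (the defendant proposes): the plaintiff gets 222 if talks fail, so the defendant offers 222 and keeps 528.
Round 3 (the plaintiff proposes): the defendant can get 528 next round, worth 0.6 × 528 = 316.8 now; the plaintiff offers that and keeps 433.2.
Round 2 (the defendant proposes): the plaintiff can get 433.2 next round, worth 0.77 × 433.2 = 333.564 now; the defendant offers that and keeps 416.436.
So by rejecting in round 1, the defendant gets 416.436 next round, worth 0.6 × 416.436 = 249.8616 now.
Offer 258 ≥ 249.8616, so the defendant accepts.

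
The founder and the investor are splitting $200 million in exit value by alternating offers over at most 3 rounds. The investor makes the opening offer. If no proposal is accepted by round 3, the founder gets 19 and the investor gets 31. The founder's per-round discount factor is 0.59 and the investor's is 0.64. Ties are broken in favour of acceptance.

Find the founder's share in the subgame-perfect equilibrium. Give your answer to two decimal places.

Round 3 (the investor proposes): the founder gets 19 if talks fail, so the investor offers 19 and keeps 181.
Round 2 (the founder proposes): the investor can get 181 next round, worth 0.64 × 181 = 115.84 now; the founder offers that and keeps 84.16.
Round 1 (the investor proposes): the founder can get 84.16 next round, worth 0.59 × 84.16 = 49.6544 now. The investor offers 49.6544 and keeps 200 − 49.6544 = 150.3456.

49.65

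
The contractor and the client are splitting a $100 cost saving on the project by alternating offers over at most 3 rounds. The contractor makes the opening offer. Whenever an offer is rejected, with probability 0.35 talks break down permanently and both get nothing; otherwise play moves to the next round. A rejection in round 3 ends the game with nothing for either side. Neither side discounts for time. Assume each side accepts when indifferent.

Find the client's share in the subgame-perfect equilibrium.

Round 3 (the contractor proposes): rejection yields 0 for the client; the contractor offers 0 and keeps 100.
Round 2 (the client proposes): rejecting gives the contractor an expected 0.65 × 100 = 65. The client offers 65 and keeps 100 − 65 = 35.
Round 1 (the contractor proposes): rejecting gives the client an expected 0.65 × 35 = 22.75. The contractor offers 22.75 and keeps 100 − 22.75 = 77.25.

22.75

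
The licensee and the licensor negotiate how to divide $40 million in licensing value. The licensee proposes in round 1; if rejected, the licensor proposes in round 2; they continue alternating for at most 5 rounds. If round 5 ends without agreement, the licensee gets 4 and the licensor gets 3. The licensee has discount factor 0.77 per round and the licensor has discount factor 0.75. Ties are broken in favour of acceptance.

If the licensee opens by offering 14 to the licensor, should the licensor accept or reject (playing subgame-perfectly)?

Round 5 (the licensee proposes): the licensor gets 3 if talks fail, so the licensee offers 3 and keeps 37.
Round 4 (the licensor proposes): the licensee can get 37 next round, worth 0.77 × 37 = 28.49 now; the licensor offers that and keeps 11.51.
Round 3 (the licensee proposes): the licensor can get 11.51 next round, worth 0.75 × 11.51 = 8.6325 now. The licensee offers 8.6325 and keeps 40 − 8.6325 = 31.3675.
Round 2 (the licensor proposes): the licensee can get 31.3675 next round, worth 0.77 × 31.3675 = 24.152975 now; the licensor offers that and keeps 15.847025.
So by rejecting in round 1, the licensor gets 15.847025 next round, worth 0.75 × 15.847025 = 11.88526875 now.
Offer 14 ≥ 11.88526875, so the licensor accepts.

Accept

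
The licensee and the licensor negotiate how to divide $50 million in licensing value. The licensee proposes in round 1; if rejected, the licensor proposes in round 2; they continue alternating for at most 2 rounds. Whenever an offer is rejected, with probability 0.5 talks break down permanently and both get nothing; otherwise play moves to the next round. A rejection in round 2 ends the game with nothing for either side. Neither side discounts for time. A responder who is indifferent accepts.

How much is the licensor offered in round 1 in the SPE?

Round 2 (the licensor proposes): rejection yields 0 for the licensee; the licensor offers 0 and keeps 50.
Round 1 (the licensee proposes): rejecting gives the licensor an expected 0.5 × 50 = 25. The licensee offers 25 and keeps 50 − 25 = 25.

25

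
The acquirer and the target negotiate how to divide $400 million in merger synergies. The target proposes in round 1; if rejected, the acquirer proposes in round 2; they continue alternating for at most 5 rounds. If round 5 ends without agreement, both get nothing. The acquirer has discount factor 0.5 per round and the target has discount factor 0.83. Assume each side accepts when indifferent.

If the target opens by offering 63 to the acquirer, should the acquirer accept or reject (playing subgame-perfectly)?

Work out the acquirer's continuation value if the offer is rejected.
Round 5 (the target proposes): rejection yields 0 for the acquirer; the target offers 0 and keeps 400.
Round 4 (the acquirer proposes): the target can get 400 next round, worth 0.83 × 400 = 332 now, so the acquirer offers 332, keeping 68.
Round 3 (the target proposes): the acquirer can get 68 next round, worth 0.5 × 68 = 34 now; the target offers that and keeps 366.
Round 2 (the acquirer proposes): the target can get 366 next round, worth 0.83 × 366 = 303.78 now, so the acquirer offers 303.78, keeping 96.22.
So by rejecting in round 1, the acquirer gets 96.22 next round, worth 0.5 × 96.22 = 48.11 now.
Offer 63 ≥ 48.11, so the acquirer accepts.

Accept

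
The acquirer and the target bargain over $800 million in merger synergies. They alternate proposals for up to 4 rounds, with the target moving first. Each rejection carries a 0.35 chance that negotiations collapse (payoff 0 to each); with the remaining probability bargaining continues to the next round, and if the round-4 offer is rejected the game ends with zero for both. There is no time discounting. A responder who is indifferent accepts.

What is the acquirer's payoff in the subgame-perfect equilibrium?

401.7

Round 4 (the acquirer proposes): the target will accept anything ≥ 0, so the acquirer offers 0 and keeps 800.
Round 3 (the target proposes): rejecting gives the acquirer an expected 0.65 × 800 = 520; the target offers that and keeps 280.
Round 2 (the acquirer proposes): rejecting gives the target an expected 0.65 × 280 = 182. The acquirer offers 182 and keeps 800 − 182 = 618.
Round 1 (the target proposes): rejecting gives the acquirer an expected 0.65 × 618 = 401.7; the target offers that and keeps 398.3.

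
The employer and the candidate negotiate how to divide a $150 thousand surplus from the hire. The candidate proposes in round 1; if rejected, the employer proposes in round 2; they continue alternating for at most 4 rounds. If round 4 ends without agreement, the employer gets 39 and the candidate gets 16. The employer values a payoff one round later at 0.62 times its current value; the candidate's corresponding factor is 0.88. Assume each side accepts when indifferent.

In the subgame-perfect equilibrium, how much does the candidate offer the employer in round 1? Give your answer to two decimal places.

Round 4 (the employer proposes): the candidate gets 16 if talks fail, so the employer offers 16 and keeps 134.
Round 3 (the candidate proposes): the employer can get 134 next round, worth 0.62 × 134 = 83.08 now. The candidate offers 83.08 and keeps 150 − 83.08 = 66.92.
Round 2 (the employer proposes): the candidate can get 66.92 next round, worth 0.88 × 66.92 = 58.8896 now; the employer offers that and keeps 91.1104.
Round 1 (the candidate proposes): the employer can get 91.1104 next round, worth 0.62 × 91.1104 = 56.488448 now; the candidate offers that and keeps 93.511552.

56.49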